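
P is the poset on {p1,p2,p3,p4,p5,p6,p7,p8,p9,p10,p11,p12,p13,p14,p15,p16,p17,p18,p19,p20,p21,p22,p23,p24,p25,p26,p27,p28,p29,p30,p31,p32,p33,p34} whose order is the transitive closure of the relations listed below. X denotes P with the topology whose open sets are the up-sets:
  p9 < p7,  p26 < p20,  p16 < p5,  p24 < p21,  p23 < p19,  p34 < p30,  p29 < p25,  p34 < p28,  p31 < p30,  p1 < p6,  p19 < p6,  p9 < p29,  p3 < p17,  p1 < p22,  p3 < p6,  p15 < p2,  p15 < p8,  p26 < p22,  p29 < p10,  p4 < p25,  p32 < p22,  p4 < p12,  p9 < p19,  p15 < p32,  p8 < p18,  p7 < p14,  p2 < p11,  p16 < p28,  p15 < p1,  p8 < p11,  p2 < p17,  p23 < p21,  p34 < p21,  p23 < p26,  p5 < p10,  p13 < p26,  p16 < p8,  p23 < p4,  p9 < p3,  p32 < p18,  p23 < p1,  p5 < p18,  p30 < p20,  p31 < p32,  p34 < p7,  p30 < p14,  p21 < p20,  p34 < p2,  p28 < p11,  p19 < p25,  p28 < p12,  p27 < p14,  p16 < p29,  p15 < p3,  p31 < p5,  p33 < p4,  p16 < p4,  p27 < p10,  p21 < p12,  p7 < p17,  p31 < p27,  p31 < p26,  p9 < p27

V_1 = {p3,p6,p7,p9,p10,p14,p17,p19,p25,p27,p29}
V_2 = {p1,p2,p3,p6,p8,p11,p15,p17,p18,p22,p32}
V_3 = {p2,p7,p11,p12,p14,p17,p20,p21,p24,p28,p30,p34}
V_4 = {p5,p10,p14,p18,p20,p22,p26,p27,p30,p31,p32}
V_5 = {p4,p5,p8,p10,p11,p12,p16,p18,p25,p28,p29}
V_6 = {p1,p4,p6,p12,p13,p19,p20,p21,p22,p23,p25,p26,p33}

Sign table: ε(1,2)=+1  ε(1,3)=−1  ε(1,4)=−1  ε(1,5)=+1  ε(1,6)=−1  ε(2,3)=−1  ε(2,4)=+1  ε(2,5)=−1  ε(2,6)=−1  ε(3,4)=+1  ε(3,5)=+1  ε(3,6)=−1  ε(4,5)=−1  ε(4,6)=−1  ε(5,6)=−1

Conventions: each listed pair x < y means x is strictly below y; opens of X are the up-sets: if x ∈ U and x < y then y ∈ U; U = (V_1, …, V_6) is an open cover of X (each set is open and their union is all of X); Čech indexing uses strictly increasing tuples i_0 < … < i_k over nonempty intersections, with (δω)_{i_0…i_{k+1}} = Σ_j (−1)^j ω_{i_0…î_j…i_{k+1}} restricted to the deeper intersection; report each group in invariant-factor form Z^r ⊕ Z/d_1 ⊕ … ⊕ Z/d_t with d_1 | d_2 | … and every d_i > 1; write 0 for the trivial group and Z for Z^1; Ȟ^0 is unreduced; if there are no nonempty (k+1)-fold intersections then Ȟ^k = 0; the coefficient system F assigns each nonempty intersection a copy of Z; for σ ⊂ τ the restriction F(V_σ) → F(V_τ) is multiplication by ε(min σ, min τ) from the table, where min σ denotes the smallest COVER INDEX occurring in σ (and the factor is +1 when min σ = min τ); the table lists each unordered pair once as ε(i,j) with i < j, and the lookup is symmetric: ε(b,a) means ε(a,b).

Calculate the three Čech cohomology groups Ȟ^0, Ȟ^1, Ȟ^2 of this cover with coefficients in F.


nonempty intersections:
  V12={p3,p6,p17} V13={p7,p14,p17} V14={p10,p14,p27} V15={p10,p25,p29} V16={p6,p19,p25} V23={p2,p11,p17} V24={p18,p22,p32} V25={p8,p11,p18} V26={p1,p6,p22} V34={p14,p20,p30} V35={p11,p12,p28} V36={p12,p20,p21} V45={p5,p10,p18} V46={p20,p22,p26} V56={p4,p12,p25}
  V123={p17} V126={p6} V134={p14} V145={p10} V156={p25} V235={p11} V245={p18} V246={p22} V346={p20} V356={p12}
C dims 6,15,10; δ0: rk 6, SNF 1^5·2; δ1: rk 9, SNF 1^9
Ȟ^0: (6−6)−0=0 ⇒ 0
Ȟ^1: (15−9)−6=0 plus torsion [2] ⇒ Z/2
Ȟ^2: (10−0)−9=1 ⇒ Z

Ȟ^0(U;F) ≅ 0, Ȟ^1(U;F) ≅ Z/2, Ȟ^2(U;F) ≅ Z


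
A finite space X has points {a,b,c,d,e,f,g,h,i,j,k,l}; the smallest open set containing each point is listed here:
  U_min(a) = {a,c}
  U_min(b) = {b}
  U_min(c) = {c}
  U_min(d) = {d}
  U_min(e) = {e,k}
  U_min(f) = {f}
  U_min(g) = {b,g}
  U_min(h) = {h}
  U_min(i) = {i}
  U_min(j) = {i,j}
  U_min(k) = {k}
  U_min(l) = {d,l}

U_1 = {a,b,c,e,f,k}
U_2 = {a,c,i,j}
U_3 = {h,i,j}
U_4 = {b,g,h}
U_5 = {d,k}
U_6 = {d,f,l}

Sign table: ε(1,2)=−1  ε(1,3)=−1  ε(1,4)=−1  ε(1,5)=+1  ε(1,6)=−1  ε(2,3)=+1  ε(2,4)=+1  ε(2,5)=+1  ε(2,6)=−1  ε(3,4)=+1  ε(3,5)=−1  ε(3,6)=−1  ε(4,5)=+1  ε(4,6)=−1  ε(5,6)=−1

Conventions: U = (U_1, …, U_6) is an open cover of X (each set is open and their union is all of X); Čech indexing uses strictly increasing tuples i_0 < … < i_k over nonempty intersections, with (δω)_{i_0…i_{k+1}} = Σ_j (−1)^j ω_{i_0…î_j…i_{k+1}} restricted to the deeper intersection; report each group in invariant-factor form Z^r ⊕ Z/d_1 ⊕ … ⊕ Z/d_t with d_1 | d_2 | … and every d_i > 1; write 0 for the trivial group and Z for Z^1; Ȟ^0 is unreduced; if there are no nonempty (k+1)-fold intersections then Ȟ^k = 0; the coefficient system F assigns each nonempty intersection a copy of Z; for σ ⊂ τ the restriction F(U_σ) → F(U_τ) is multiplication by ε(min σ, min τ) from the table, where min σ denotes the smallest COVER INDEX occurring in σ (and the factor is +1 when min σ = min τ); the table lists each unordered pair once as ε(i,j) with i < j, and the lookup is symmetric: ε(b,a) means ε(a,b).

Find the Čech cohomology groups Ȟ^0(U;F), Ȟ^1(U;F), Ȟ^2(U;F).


nerve of the cover:
  U12={a,c} U14={b} U15={k} U16={f} U23={i,j} U34={h} U56={d}
C dims 6,7; δ0: rk 5, SNF 1^5
Ȟ^0 = (6 − 5) − 0 = 1, so Ȟ^0 ≅ Z
Ȟ^1 = (7 − 0) − 5 = 2, so Ȟ^1 ≅ Z^2
Ȟ^2 = (0 − 0) − 0 = 0, so Ȟ^2 ≅ 0

Ȟ^0 = Z; Ȟ^1 = Z^2; Ȟ^2 = 0


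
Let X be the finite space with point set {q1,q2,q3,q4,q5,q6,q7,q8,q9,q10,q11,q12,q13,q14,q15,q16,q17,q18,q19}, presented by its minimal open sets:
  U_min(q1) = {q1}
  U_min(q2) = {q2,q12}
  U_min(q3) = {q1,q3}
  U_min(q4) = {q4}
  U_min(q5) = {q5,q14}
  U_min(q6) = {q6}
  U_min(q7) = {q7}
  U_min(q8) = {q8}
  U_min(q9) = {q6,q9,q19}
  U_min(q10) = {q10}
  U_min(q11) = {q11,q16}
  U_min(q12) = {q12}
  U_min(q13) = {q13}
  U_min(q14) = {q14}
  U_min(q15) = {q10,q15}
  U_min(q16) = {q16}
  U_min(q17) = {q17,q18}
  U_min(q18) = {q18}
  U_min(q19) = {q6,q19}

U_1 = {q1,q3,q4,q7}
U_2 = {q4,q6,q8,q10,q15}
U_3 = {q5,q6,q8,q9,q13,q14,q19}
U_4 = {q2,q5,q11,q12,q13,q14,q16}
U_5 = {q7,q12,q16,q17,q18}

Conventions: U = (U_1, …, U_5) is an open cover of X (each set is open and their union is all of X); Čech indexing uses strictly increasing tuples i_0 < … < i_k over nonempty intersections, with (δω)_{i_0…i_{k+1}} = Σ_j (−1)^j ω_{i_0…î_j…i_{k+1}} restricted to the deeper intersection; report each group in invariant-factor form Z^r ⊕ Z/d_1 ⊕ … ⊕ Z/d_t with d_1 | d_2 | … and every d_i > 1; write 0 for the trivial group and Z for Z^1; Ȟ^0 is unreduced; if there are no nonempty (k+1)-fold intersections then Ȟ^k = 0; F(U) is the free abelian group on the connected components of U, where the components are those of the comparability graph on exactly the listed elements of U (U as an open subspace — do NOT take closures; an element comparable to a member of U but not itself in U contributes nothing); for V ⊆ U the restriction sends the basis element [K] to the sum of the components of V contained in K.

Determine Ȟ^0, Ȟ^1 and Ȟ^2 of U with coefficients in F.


nonempty intersections:
  U12={q4} U15={q7} U23={q6,q8} U34={q5,q13,q14} U45={q12,q16}
components per intersection:
  U1: {q1,q3} {q4} {q7}
  U2: {q4} {q6} {q8} {q10,q15}
  U3: {q5,q14} {q6,q9,q19} {q8} {q13}
  U4: {q2,q12} {q5,q14} {q11,q16} {q13}
  U5: {q7} {q12} {q16} {q17,q18}
  U12: {q4}
  U15: {q7}
  U23: {q6} {q8}
  U34: {q5,q14} {q13}
  U45: {q12} {q16}
C dims 19,8; δ0: rk 8, SNF 1^8
Ȟ^0: (19−8)−0=11 ⇒ Z^11
Ȟ^1: (8−0)−8=0 ⇒ 0
Ȟ^2: (0−0)−0=0 ⇒ 0

Ȟ^0(U;F) ≅ Z^11,  Ȟ^1(U;F) ≅ 0,  Ȟ^2(U;F) ≅ 0


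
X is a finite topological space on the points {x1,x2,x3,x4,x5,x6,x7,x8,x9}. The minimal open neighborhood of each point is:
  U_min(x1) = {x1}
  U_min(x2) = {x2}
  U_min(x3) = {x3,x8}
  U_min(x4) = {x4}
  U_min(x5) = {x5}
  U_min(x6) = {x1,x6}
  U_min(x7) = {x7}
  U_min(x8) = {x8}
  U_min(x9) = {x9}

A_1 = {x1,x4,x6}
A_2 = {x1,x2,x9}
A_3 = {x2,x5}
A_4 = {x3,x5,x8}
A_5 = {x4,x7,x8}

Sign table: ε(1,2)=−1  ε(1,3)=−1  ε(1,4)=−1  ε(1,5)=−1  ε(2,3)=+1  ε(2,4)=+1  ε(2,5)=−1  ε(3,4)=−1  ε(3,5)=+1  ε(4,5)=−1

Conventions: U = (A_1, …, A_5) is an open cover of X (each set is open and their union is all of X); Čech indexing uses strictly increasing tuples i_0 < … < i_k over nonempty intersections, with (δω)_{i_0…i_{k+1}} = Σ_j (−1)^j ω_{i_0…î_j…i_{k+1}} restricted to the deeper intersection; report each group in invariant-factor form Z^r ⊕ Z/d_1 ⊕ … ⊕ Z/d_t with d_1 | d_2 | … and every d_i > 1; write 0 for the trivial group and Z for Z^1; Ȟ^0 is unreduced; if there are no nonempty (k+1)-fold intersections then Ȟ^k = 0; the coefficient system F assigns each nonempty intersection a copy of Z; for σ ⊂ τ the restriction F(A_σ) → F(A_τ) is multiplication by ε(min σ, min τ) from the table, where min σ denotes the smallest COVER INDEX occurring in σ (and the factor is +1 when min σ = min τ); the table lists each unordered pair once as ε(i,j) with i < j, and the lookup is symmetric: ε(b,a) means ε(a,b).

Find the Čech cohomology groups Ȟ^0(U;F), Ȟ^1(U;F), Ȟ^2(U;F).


Ȟ^0 ≅ Z, Ȟ^1 ≅ Z, Ȟ^2 ≅ 0

intersection data:
  A12={x1} A15={x4} A23={x2} A34={x5} A45={x8}
C dims 5,5; δ0: rk 4, SNF 1^4
Ȟ^0 = (5 − 4) − 0 = 1, so Ȟ^0 ≅ Z
Ȟ^1 = (5 − 0) − 4 = 1, so Ȟ^1 ≅ Z
Ȟ^2 = (0 − 0) − 0 = 0, so Ȟ^2 ≅ 0


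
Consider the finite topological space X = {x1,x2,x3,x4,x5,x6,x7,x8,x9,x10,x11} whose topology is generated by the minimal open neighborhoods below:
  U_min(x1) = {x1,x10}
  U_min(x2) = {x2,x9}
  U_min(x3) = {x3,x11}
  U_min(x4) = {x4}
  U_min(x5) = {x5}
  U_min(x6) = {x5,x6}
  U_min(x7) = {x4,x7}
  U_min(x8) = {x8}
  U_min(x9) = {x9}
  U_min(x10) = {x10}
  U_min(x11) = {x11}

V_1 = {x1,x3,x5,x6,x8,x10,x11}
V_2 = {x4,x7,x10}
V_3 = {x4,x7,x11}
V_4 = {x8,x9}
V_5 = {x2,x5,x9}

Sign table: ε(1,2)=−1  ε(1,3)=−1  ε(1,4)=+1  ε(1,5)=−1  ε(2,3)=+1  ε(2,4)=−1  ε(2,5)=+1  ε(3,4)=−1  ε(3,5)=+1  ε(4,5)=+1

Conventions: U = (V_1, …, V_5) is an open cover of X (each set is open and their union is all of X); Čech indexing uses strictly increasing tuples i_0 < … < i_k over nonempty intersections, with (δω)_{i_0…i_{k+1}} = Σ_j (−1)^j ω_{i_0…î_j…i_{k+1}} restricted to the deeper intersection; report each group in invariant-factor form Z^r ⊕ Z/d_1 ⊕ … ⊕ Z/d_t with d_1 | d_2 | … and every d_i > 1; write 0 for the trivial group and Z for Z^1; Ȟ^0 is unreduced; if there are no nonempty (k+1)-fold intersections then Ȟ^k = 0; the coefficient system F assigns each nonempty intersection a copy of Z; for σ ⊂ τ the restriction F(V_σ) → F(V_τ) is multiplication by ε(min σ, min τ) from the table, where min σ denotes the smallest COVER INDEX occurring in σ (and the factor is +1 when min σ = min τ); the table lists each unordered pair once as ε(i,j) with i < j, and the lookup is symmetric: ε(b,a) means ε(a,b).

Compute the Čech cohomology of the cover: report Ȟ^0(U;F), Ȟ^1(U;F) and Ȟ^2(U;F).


nerve simplices:
  V12={x10} V13={x11} V14={x8} V15={x5} V23={x4,x7} V45={x9}
C dims 5,6; δ0: rk 5, SNF 1^4·2
degree 0: 5−5−0 = 0 → Ȟ^0 ≅ 0
degree 1: 6−0−5 = 1 plus torsion [2] → Ȟ^1 ≅ Z ⊕ Z/2
degree 2: 0−0−0 = 0 → Ȟ^2 ≅ 0

Ȟ^0 ≅ 0,  Ȟ^1 ≅ Z ⊕ Z/2,  Ȟ^2 ≅ 0


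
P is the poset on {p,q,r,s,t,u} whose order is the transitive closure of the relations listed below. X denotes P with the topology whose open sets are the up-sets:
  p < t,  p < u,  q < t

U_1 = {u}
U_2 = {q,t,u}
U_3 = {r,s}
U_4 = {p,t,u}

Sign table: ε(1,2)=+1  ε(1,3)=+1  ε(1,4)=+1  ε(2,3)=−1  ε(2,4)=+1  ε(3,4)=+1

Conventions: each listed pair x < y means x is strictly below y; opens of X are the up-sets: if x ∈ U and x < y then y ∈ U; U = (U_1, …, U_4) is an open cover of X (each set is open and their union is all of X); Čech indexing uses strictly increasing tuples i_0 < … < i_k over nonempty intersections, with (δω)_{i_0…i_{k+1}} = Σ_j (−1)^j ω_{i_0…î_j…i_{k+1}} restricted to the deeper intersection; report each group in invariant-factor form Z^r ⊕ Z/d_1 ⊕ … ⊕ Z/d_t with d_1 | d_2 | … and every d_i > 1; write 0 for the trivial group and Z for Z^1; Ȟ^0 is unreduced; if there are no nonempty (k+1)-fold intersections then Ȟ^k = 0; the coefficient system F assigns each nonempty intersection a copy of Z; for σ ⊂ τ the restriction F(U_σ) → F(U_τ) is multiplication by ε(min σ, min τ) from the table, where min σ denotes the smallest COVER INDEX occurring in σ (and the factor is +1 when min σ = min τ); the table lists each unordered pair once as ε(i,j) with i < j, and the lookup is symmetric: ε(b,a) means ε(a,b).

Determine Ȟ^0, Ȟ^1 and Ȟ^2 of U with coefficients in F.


nonempty intersections:
  U12={u} U14={u} U24={t,u}
  U124={u}
C dims 4,3,1; δ0: rk 2, SNF 1^2; δ1: rk 1, SNF 1^1
Ȟ^0: (4−2)−0=2 ⇒ Z^2
Ȟ^1: (3−1)−2=0 ⇒ 0
Ȟ^2: (1−0)−1=0 ⇒ 0

Ȟ^0(U;F) ≅ Z^2, Ȟ^1(U;F) ≅ 0 and Ȟ^2(U;F) ≅ 0


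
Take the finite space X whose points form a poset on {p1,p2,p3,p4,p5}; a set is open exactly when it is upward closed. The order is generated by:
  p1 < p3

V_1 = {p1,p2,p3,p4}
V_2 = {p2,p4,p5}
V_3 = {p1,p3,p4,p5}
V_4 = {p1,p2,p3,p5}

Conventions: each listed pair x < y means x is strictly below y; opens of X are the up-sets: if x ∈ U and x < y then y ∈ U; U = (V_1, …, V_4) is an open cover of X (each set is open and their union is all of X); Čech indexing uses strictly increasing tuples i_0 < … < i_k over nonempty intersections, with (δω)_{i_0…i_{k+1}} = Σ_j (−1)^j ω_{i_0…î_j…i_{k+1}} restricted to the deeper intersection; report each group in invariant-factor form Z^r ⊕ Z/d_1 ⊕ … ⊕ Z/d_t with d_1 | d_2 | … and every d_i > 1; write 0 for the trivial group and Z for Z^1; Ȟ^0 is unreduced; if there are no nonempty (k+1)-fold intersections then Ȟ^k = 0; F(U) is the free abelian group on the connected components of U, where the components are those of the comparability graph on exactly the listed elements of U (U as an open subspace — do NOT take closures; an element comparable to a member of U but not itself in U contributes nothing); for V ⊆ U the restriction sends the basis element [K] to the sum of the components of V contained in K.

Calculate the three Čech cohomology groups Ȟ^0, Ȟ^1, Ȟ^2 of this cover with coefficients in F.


Ȟ^0 = Z^4; Ȟ^1 = 0; Ȟ^2 = 0

nerve of the cover:
  V12={p2,p4} V13={p1,p3,p4} V14={p1,p2,p3} V23={p4,p5} V24={p2,p5} V34={p1,p3,p5}
  V123={p4} V124={p2} V134={p1,p3} V234={p5}
components per intersection:
  V1: {p1,p3} {p2} {p4}
  V2: {p2} {p4} {p5}
  V3: {p1,p3} {p4} {p5}
  V4: {p1,p3} {p2} {p5}
  V12: {p2} {p4}
  V13: {p1,p3} {p4}
  V14: {p1,p3} {p2}
  V23: {p4} {p5}
  V24: {p2} {p5}
  V34: {p1,p3} {p5}
  V123: {p4}
  V124: {p2}
  V134: {p1,p3}
  V234: {p5}
C dims 12,12,4; δ0: rk 8, SNF 1^8; δ1: rk 4, SNF 1^4
Ȟ^0 = (12 − 8) − 0 = 4, so Ȟ^0 ≅ Z^4
Ȟ^1 = (12 − 4) − 8 = 0, so Ȟ^1 ≅ 0
Ȟ^2 = (4 − 0) − 4 = 0, so Ȟ^2 ≅ 0


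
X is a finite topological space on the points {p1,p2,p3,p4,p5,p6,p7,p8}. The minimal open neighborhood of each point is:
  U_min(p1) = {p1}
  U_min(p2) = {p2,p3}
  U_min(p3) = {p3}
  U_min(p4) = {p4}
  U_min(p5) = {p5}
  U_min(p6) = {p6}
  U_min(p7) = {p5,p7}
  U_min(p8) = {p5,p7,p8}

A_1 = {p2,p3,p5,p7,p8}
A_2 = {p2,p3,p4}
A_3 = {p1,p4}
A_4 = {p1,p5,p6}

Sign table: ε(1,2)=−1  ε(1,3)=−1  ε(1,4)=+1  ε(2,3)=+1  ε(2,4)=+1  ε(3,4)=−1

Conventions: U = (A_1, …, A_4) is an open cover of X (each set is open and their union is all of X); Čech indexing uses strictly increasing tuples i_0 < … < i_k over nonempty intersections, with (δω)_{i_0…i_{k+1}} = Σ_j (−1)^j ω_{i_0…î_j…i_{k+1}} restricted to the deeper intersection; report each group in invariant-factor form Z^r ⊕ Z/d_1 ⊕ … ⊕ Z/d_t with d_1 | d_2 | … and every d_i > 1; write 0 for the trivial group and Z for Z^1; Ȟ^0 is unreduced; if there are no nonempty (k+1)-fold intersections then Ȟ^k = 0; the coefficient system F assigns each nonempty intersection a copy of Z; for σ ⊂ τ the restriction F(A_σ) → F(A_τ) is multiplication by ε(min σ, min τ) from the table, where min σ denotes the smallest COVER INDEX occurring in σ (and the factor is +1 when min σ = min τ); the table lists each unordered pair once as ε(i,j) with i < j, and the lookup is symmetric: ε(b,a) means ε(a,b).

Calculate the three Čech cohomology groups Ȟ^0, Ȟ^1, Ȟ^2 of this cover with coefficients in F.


nerve simplices:
  A12={p2,p3} A14={p5} A23={p4} A34={p1}
C dims 4,4; δ0: rk 3, SNF 1^3
degree 0: 4−3−0 = 1 → Ȟ^0 ≅ Z
degree 1: 4−0−3 = 1 → Ȟ^1 ≅ Z
degree 2: 0−0−0 = 0 → Ȟ^2 ≅ 0

Ȟ^0(U;F) ≅ Z; Ȟ^1(U;F) ≅ Z; Ȟ^2(U;F) ≅ 0


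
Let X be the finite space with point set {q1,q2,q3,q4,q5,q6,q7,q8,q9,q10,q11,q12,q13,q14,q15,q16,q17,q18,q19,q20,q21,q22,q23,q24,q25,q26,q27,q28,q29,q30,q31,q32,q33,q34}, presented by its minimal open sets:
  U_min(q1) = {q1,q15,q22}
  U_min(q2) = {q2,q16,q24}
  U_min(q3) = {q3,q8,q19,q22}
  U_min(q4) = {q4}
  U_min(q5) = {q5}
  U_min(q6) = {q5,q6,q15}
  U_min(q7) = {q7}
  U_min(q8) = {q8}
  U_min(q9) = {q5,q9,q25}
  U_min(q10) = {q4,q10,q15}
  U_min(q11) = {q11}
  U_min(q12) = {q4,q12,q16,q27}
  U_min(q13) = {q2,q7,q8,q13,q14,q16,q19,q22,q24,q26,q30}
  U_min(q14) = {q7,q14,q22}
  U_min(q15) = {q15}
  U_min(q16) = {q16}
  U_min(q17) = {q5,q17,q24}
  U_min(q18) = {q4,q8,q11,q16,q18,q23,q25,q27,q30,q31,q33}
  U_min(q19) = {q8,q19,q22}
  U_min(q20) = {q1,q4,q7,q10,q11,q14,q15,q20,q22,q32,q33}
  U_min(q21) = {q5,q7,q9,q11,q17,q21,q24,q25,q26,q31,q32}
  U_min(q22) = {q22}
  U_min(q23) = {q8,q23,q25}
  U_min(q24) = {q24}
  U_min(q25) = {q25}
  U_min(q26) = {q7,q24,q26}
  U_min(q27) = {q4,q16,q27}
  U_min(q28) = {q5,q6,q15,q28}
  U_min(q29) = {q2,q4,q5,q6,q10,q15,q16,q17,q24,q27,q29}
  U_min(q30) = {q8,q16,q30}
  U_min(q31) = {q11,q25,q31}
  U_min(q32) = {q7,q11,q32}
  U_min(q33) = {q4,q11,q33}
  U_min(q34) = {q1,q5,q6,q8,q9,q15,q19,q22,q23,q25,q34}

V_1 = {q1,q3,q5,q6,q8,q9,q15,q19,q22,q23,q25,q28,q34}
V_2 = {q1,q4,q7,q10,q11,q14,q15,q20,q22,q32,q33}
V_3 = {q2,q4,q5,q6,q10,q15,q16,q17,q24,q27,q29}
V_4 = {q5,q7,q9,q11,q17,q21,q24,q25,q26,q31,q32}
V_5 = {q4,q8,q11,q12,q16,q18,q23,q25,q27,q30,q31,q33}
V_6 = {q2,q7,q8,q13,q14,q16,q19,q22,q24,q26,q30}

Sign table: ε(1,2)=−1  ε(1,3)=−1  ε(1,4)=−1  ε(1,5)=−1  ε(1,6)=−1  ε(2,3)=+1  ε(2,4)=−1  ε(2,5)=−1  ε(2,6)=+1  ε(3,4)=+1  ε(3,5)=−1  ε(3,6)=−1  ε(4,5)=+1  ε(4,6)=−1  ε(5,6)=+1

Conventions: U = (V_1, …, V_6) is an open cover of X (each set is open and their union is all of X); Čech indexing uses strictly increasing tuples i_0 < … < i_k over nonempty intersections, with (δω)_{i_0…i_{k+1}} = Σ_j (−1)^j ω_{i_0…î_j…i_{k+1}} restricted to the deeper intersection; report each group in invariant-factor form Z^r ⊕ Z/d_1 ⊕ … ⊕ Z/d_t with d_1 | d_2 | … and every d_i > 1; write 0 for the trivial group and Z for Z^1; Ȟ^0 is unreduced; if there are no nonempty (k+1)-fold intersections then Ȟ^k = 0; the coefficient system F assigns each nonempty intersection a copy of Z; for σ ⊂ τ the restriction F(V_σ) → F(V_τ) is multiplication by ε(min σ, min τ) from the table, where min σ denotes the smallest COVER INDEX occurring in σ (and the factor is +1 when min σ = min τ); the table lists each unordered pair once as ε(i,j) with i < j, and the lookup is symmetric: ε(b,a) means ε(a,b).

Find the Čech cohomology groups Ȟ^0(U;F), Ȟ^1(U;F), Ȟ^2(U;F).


nonempty overlaps:
  V12={q1,q15,q22} V13={q5,q6,q15} V14={q5,q9,q25} V15={q8,q23,q25} V16={q8,q19,q22} V23={q4,q10,q15} V24={q7,q11,q32} V25={q4,q11,q33} V26={q7,q14,q22} V34={q5,q17,q24} V35={q4,q16,q27} V36={q2,q16,q24} V45={q11,q25,q31} V46={q7,q24,q26} V56={q8,q16,q30}
  V123={q15} V126={q22} V134={q5} V145={q25} V156={q8} V235={q4} V245={q11} V246={q7} V346={q24} V356={q16}
C dims 6,15,10; δ0: rk 6, SNF 1^5·2; δ1: rk 9, SNF 1^9
degree 0: 6−6−0 = 0 → Ȟ^0 ≅ 0
degree 1: 15−9−6 = 0 plus torsion [2] → Ȟ^1 ≅ Z/2
degree 2: 10−0−9 = 1 → Ȟ^2 ≅ Z

Ȟ^0 ≅ 0; Ȟ^1 ≅ Z/2; Ȟ^2 ≅ Z


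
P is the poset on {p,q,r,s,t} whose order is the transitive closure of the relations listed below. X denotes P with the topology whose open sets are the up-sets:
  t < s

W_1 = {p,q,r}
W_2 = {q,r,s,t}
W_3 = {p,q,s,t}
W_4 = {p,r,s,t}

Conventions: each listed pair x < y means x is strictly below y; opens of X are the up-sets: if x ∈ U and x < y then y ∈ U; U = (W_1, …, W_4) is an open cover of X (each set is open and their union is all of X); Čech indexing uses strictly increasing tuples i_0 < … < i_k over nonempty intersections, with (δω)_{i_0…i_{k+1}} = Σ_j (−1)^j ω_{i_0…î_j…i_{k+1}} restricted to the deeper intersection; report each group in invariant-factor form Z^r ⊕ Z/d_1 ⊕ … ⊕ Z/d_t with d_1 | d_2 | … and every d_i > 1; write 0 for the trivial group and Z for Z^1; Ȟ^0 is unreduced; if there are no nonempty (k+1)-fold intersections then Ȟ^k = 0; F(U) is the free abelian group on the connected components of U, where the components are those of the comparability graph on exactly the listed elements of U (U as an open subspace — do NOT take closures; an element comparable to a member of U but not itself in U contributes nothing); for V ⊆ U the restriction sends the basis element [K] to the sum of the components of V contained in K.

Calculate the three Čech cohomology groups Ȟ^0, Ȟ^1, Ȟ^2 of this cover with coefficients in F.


Ȟ^0 ≅ Z^4, Ȟ^1 ≅ 0, Ȟ^2 ≅ 0

nonempty intersections:
  W12={q,r} W13={p,q} W14={p,r} W23={q,s,t} W24={r,s,t} W34={p,s,t}
  W123={q} W124={r} W134={p} W234={s,t}
components per intersection:
  W1: {p} {q} {r}
  W2: {q} {r} {s,t}
  W3: {p} {q} {s,t}
  W4: {p} {r} {s,t}
  W12: {q} {r}
  W13: {p} {q}
  W14: {p} {r}
  W23: {q} {s,t}
  W24: {r} {s,t}
  W34: {p} {s,t}
  W123: {q}
  W124: {r}
  W134: {p}
  W234: {s,t}
C dims 12,12,4; δ0: rk 8, SNF 1^8; δ1: rk 4, SNF 1^4
Ȟ^0: (12−8)−0=4 ⇒ Z^4
Ȟ^1: (12−4)−8=0 ⇒ 0
Ȟ^2: (4−0)−4=0 ⇒ 0


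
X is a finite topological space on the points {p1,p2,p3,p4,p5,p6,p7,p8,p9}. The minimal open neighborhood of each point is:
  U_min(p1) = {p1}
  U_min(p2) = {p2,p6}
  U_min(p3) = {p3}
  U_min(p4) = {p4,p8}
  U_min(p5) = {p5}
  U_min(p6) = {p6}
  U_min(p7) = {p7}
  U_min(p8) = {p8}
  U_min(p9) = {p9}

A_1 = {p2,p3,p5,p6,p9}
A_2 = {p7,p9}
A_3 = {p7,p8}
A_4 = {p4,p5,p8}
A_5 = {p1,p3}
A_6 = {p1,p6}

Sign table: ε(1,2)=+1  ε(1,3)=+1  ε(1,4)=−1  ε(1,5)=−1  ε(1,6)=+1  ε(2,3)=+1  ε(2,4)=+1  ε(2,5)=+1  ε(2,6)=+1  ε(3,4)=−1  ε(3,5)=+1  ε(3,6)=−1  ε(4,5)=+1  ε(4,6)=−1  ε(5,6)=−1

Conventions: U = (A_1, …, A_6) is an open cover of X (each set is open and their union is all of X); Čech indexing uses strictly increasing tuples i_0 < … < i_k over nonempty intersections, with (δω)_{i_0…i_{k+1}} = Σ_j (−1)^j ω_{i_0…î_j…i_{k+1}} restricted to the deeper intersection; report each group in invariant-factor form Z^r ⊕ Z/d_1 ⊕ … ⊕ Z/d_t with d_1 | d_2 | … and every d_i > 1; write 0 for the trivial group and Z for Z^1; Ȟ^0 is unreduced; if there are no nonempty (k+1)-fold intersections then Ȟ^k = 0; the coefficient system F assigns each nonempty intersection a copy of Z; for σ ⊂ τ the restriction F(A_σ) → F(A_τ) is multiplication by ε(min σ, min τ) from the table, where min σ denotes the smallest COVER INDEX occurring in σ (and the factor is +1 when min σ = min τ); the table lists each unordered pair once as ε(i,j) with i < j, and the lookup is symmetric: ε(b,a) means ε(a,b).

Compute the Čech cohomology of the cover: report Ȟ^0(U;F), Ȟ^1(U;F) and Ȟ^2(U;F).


Ȟ^0 ≅ Z, Ȟ^1 ≅ Z^2, Ȟ^2 ≅ 0

nonempty intersections:
  A12={p9} A14={p5} A15={p3} A16={p6} A23={p7} A34={p8} A56={p1}
C dims 6,7; δ0: rk 5, SNF 1^5
Ȟ^0: (6−5)−0=1 ⇒ Z
Ȟ^1: (7−0)−5=2 ⇒ Z^2
Ȟ^2: (0−0)−0=0 ⇒ 0


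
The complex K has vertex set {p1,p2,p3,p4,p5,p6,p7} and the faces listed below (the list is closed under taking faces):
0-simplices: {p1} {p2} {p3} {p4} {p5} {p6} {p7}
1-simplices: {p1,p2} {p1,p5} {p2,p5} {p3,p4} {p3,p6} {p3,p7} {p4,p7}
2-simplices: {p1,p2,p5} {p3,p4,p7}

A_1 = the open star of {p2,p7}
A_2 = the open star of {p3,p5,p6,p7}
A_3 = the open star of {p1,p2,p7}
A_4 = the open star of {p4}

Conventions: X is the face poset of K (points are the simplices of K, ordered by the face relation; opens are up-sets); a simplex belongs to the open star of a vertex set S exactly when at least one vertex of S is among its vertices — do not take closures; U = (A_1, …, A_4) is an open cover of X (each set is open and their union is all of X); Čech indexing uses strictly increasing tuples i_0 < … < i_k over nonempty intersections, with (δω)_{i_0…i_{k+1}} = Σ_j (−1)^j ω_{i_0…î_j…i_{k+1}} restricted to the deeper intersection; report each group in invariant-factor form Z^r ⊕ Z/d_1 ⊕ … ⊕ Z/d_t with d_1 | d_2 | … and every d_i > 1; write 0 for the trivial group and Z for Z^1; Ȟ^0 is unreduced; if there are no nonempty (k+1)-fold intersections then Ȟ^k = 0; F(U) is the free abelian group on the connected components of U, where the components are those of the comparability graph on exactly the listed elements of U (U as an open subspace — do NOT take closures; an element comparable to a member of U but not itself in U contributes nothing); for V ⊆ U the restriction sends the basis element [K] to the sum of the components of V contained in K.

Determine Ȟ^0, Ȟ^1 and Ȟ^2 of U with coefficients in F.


cover nerve:
  A1={{p2},{p7},{p1,p2},{p2,p5},{p3,p7},{p4,p7},{p1,p2,p5},{p3,p4,p7}} A2={{p3},{p5},{p6},{p7},{p1,p5},{p2,p5},{p3,p4},{p3,p6},{p3,p7},{p4,p7},{p1,p2,p5},{p3,p4,p7}} A3={{p1},{p2},{p7},{p1,p2},{p1,p5},{p2,p5},{p3,p7},{p4,p7},{p1,p2,p5},{p3,p4,p7}} A4={{p4},{p3,p4},{p4,p7},{p3,p4,p7}}
  A12={{p7},{p2,p5},{p3,p7},{p4,p7},{p1,p2,p5},{p3,p4,p7}} A13={{p2},{p7},{p1,p2},{p2,p5},{p3,p7},{p4,p7},{p1,p2,p5},{p3,p4,p7}} A14={{p4,p7},{p3,p4,p7}} A23={{p7},{p1,p5},{p2,p5},{p3,p7},{p4,p7},{p1,p2,p5},{p3,p4,p7}} A24={{p3,p4},{p4,p7},{p3,p4,p7}} A34={{p4,p7},{p3,p4,p7}}
  A123={{p7},{p2,p5},{p3,p7},{p4,p7},{p1,p2,p5},{p3,p4,p7}} A124={{p4,p7},{p3,p4,p7}} A134={{p4,p7},{p3,p4,p7}} A234={{p4,p7},{p3,p4,p7}}
  A1234={{p4,p7},{p3,p4,p7}}
components per intersection:
  A1: {{p2},{p1,p2},{p2,p5},{p1,p2,p5}} {{p7},{p3,p7},{p4,p7},{p3,p4,p7}}
  A2: {{p3},{p6},{p7},{p3,p4},{p3,p6},{p3,p7},{p4,p7},{p3,p4,p7}} {{p5},{p1,p5},{p2,p5},{p1,p2,p5}}
  A3: {{p1},{p2},{p1,p2},{p1,p5},{p2,p5},{p1,p2,p5}} {{p7},{p3,p7},{p4,p7},{p3,p4,p7}}
  A4: {{p4},{p3,p4},{p4,p7},{p3,p4,p7}}
  A12: {{p7},{p3,p7},{p4,p7},{p3,p4,p7}} {{p2,p5},{p1,p2,p5}}
  A13: {{p2},{p1,p2},{p2,p5},{p1,p2,p5}} {{p7},{p3,p7},{p4,p7},{p3,p4,p7}}
  A14: {{p4,p7},{p3,p4,p7}}
  A23: {{p7},{p3,p7},{p4,p7},{p3,p4,p7}} {{p1,p5},{p2,p5},{p1,p2,p5}}
  A24: {{p3,p4},{p4,p7},{p3,p4,p7}}
  A34: {{p4,p7},{p3,p4,p7}}
  A123: {{p7},{p3,p7},{p4,p7},{p3,p4,p7}} {{p2,p5},{p1,p2,p5}}
  A124: {{p4,p7},{p3,p4,p7}}
  A134: {{p4,p7},{p3,p4,p7}}
  A234: {{p4,p7},{p3,p4,p7}}
  A1234: {{p4,p7},{p3,p4,p7}}
C dims 7,9,5,1; δ0: rk 5, SNF 1^5; δ1: rk 4, SNF 1^4; δ2: rk 1, SNF 1^1
Ȟ^0: (7−5)−0=2 ⇒ Z^2
Ȟ^1: (9−4)−5=0 ⇒ 0
Ȟ^2: (5−1)−4=0 ⇒ 0

Ȟ^0(U;F) ≅ Z^2,  Ȟ^1(U;F) ≅ 0,  Ȟ^2(U;F) ≅ 0


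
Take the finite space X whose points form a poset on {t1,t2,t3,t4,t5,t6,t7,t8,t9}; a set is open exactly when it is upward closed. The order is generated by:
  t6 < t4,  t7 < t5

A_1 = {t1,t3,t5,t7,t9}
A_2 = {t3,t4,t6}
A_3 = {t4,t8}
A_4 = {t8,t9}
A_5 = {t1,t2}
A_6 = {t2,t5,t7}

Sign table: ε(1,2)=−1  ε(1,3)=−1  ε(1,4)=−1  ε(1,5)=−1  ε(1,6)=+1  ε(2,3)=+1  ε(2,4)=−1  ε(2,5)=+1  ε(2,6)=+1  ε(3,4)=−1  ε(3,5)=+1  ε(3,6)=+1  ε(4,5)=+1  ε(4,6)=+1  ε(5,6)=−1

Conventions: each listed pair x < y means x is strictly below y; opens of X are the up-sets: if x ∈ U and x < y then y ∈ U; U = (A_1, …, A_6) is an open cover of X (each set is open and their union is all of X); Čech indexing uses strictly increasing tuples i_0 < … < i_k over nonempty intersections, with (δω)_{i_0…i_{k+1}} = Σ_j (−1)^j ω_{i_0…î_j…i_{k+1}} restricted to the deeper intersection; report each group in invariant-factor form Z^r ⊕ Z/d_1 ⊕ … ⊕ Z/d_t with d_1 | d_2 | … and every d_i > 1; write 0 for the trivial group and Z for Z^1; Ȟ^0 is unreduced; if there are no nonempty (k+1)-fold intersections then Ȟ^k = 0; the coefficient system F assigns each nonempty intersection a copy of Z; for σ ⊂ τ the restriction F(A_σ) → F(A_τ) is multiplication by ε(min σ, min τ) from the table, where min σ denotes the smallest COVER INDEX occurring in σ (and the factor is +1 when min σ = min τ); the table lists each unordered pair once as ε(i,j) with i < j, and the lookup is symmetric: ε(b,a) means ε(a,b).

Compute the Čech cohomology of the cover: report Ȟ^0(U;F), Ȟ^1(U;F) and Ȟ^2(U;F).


intersection data:
  A12={t3} A14={t9} A15={t1} A16={t5,t7} A23={t4} A34={t8} A56={t2}
C dims 6,7; δ0: rk 6, SNF 1^5·2
Ȟ^0 = (6 − 6) − 0 = 0, so Ȟ^0 ≅ 0
Ȟ^1 = (7 − 0) − 6 = 1 plus torsion [2], so Ȟ^1 ≅ Z ⊕ Z/2
Ȟ^2 = (0 − 0) − 0 = 0, so Ȟ^2 ≅ 0

Ȟ^0 = 0, Ȟ^1 = Z ⊕ Z/2 and Ȟ^2 = 0


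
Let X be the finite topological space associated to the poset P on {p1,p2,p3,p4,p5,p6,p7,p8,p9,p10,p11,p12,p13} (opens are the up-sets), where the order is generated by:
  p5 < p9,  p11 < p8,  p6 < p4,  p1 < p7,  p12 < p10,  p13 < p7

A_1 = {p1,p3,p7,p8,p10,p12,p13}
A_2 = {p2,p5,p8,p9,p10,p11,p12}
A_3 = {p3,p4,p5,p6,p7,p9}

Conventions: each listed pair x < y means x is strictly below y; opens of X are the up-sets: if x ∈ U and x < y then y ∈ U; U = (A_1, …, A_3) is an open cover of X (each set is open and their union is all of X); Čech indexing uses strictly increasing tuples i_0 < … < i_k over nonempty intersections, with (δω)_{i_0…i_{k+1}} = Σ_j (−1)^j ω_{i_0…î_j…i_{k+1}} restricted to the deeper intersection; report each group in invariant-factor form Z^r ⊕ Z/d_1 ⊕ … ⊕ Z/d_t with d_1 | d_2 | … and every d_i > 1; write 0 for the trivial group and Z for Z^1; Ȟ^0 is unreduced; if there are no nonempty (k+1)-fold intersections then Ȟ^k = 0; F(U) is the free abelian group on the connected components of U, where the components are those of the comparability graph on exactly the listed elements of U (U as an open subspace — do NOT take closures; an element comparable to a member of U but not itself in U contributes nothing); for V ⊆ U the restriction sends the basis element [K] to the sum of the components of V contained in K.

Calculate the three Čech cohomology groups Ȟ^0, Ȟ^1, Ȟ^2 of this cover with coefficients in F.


intersection data:
  A12={p8,p10,p12} A13={p3,p7} A23={p5,p9}
components per intersection:
  A1: {p1,p7,p13} {p3} {p8} {p10,p12}
  A2: {p2} {p5,p9} {p8,p11} {p10,p12}
  A3: {p3} {p4,p6} {p5,p9} {p7}
  A12: {p8} {p10,p12}
  A13: {p3} {p7}
  A23: {p5,p9}
C dims 12,5; δ0: rk 5, SNF 1^5
Ȟ^0 = (12 − 5) − 0 = 7, so Ȟ^0 ≅ Z^7
Ȟ^1 = (5 − 0) − 5 = 0, so Ȟ^1 ≅ 0
Ȟ^2 = (0 − 0) − 0 = 0, so Ȟ^2 ≅ 0

Ȟ^0 = Z^7,  Ȟ^1 = 0,  Ȟ^2 = 0


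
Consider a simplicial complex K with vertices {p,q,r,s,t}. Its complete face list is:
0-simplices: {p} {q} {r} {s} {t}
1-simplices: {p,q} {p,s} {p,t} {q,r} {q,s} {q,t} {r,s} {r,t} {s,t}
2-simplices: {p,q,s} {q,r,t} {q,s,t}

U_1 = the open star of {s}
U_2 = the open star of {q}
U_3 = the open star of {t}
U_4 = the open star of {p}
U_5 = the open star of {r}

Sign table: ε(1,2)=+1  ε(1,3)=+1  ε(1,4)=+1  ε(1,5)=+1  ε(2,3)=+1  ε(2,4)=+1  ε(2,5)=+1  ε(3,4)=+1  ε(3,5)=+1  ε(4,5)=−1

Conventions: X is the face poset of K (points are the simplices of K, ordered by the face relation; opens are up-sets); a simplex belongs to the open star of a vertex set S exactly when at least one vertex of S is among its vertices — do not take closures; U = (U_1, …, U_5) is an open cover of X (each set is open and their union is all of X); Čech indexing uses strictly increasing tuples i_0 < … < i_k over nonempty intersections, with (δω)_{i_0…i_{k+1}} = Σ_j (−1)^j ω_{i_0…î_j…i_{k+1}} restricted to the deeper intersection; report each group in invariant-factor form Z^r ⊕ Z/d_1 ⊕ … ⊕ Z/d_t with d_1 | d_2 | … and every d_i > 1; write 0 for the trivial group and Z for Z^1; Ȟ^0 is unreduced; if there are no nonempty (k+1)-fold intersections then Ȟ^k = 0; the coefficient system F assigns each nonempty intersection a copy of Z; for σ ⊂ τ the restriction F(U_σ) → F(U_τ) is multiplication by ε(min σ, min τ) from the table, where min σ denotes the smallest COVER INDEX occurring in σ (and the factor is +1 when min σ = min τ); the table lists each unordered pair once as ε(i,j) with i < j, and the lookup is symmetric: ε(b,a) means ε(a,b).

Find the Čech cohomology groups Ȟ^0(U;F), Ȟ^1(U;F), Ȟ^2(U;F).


Ȟ^0 ≅ Z, Ȟ^1 ≅ Z^2, Ȟ^2 ≅ 0

nerve of the cover:
  U1={{s},{p,s},{q,s},{r,s},{s,t},{p,q,s},{q,s,t}} U2={{q},{p,q},{q,r},{q,s},{q,t},{p,q,s},{q,r,t},{q,s,t}} U3={{t},{p,t},{q,t},{r,t},{s,t},{q,r,t},{q,s,t}} U4={{p},{p,q},{p,s},{p,t},{p,q,s}} U5={{r},{q,r},{r,s},{r,t},{q,r,t}}
  U12={{q,s},{p,q,s},{q,s,t}} U13={{s,t},{q,s,t}} U14={{p,s},{p,q,s}} U15={{r,s}} U23={{q,t},{q,r,t},{q,s,t}} U24={{p,q},{p,q,s}} U25={{q,r},{q,r,t}} U34={{p,t}} U35={{r,t},{q,r,t}}
  U123={{q,s,t}} U124={{p,q,s}} U235={{q,r,t}}
C dims 5,9,3; δ0: rk 4, SNF 1^4; δ1: rk 3, SNF 1^3
Ȟ^0 = (5 − 4) − 0 = 1, so Ȟ^0 ≅ Z
Ȟ^1 = (9 − 3) − 4 = 2, so Ȟ^1 ≅ Z^2
Ȟ^2 = (3 − 0) − 3 = 0, so Ȟ^2 ≅ 0


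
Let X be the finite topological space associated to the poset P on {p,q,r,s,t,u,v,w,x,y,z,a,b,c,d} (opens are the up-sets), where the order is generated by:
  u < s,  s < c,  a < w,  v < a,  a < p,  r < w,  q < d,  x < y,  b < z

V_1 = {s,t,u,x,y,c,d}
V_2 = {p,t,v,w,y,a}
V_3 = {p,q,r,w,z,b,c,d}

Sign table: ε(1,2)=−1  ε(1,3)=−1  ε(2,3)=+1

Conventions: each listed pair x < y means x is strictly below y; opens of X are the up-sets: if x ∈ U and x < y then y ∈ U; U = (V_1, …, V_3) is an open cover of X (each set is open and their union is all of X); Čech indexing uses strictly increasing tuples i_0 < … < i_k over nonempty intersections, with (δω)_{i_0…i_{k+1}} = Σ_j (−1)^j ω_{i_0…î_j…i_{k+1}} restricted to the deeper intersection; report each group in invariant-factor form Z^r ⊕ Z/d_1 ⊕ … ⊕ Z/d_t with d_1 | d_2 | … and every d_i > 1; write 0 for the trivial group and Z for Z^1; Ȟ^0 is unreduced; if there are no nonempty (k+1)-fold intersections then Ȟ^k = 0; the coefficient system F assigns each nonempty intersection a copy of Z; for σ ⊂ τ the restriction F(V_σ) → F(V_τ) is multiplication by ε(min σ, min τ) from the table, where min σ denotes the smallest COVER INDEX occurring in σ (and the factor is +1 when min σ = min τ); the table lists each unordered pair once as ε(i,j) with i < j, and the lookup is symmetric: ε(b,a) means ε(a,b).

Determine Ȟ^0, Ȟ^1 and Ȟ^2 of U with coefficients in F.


Ȟ^0(U;F) ≅ Z, Ȟ^1(U;F) ≅ Z and Ȟ^2(U;F) ≅ 0

intersection data:
  V12={t,y} V13={c,d} V23={p,w}
C dims 3,3; δ0: rk 2, SNF 1^2
Ȟ^0 = (3 − 2) − 0 = 1, so Ȟ^0 ≅ Z
Ȟ^1 = (3 − 0) − 2 = 1, so Ȟ^1 ≅ Z
Ȟ^2 = (0 − 0) − 0 = 0, so Ȟ^2 ≅ 0


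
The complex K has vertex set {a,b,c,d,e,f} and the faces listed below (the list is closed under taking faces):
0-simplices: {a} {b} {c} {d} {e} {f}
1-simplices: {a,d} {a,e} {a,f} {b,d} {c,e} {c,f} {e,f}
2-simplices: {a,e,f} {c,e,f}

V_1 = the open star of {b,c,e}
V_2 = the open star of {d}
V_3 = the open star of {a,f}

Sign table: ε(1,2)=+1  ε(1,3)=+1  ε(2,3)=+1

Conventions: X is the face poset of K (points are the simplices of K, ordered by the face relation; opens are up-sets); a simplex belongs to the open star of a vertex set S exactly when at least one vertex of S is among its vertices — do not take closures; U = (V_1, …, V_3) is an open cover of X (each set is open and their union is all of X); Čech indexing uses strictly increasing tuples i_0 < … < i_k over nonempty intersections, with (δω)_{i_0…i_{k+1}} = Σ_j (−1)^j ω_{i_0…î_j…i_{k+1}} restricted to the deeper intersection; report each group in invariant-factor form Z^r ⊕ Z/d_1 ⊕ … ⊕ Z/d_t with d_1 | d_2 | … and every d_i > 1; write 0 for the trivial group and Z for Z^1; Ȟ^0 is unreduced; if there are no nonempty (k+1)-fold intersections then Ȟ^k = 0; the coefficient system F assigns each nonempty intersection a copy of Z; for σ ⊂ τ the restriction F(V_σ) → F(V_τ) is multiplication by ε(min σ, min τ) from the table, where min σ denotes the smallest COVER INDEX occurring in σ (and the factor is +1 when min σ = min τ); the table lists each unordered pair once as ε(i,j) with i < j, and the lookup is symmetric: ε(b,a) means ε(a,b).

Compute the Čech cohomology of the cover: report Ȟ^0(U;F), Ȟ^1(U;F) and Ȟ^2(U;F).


Ȟ^0(U;F) ≅ Z, Ȟ^1(U;F) ≅ Z, Ȟ^2(U;F) ≅ 0

nerve simplices:
  V1={{b},{c},{e},{a,e},{b,d},{c,e},{c,f},{e,f},{a,e,f},{c,e,f}} V2={{d},{a,d},{b,d}} V3={{a},{f},{a,d},{a,e},{a,f},{c,f},{e,f},{a,e,f},{c,e,f}}
  V12={{b,d}} V13={{a,e},{c,f},{e,f},{a,e,f},{c,e,f}} V23={{a,d}}
C dims 3,3; δ0: rk 2, SNF 1^2
degree 0: 3−2−0 = 1 → Ȟ^0 ≅ Z
degree 1: 3−0−2 = 1 → Ȟ^1 ≅ Z
degree 2: 0−0−0 = 0 → Ȟ^2 ≅ 0


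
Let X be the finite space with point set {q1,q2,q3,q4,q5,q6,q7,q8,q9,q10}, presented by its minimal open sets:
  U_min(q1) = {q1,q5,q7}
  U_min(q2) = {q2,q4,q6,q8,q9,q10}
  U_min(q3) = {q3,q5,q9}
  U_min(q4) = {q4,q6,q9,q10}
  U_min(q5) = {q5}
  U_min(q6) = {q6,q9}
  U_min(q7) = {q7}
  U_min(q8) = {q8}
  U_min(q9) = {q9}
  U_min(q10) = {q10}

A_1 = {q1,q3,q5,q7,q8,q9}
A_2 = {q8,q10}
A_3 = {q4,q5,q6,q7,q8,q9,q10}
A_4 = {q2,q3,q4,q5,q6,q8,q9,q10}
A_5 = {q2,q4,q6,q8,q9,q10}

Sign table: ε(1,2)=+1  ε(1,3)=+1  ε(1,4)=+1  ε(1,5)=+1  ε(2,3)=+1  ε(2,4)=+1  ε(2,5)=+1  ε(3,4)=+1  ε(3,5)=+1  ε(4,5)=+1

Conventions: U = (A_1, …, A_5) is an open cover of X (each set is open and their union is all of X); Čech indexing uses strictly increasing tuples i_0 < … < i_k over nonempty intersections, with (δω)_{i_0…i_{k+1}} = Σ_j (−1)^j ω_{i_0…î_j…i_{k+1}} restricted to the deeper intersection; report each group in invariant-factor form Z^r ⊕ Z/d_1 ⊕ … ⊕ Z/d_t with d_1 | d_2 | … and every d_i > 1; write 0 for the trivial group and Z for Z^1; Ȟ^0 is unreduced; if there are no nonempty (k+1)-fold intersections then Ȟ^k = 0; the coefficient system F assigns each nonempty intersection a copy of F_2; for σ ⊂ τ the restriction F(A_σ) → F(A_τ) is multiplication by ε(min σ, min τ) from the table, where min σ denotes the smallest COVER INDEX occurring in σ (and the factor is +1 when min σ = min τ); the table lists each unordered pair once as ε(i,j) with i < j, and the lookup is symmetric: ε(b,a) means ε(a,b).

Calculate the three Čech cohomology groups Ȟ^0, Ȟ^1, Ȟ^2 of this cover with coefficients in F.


nonempty overlaps:
  A12={q8} A13={q5,q7,q8,q9} A14={q3,q5,q8,q9} A15={q8,q9} A23={q8,q10} A24={q8,q10} A25={q8,q10} A34={q4,q5,q6,q8,q9,q10} A35={q4,q6,q8,q9,q10} A45={q2,q4,q6,q8,q9,q10}
  A123={q8} A124={q8} A125={q8} A134={q5,q8,q9} A135={q8,q9} A145={q8,q9} A234={q8,q10} A235={q8,q10} A245={q8,q10} A345={q4,q6,q8,q9,q10}
  A1234={q8} A1235={q8} A1245={q8} A1345={q8,q9} A2345={q8,q10}
  A12345={q8}
C dims 5,10,10,5; δ0: rk_F2 4; δ1: rk_F2 6; δ2: rk_F2 4
degree 0: 5−4−0 = 1 → Ȟ^0 ≅ Z/2
degree 1: 10−6−4 = 0 → Ȟ^1 ≅ 0
degree 2: 10−4−6 = 0 → Ȟ^2 ≅ 0

Ȟ^0 = Z/2; Ȟ^1 = 0; Ȟ^2 = 0


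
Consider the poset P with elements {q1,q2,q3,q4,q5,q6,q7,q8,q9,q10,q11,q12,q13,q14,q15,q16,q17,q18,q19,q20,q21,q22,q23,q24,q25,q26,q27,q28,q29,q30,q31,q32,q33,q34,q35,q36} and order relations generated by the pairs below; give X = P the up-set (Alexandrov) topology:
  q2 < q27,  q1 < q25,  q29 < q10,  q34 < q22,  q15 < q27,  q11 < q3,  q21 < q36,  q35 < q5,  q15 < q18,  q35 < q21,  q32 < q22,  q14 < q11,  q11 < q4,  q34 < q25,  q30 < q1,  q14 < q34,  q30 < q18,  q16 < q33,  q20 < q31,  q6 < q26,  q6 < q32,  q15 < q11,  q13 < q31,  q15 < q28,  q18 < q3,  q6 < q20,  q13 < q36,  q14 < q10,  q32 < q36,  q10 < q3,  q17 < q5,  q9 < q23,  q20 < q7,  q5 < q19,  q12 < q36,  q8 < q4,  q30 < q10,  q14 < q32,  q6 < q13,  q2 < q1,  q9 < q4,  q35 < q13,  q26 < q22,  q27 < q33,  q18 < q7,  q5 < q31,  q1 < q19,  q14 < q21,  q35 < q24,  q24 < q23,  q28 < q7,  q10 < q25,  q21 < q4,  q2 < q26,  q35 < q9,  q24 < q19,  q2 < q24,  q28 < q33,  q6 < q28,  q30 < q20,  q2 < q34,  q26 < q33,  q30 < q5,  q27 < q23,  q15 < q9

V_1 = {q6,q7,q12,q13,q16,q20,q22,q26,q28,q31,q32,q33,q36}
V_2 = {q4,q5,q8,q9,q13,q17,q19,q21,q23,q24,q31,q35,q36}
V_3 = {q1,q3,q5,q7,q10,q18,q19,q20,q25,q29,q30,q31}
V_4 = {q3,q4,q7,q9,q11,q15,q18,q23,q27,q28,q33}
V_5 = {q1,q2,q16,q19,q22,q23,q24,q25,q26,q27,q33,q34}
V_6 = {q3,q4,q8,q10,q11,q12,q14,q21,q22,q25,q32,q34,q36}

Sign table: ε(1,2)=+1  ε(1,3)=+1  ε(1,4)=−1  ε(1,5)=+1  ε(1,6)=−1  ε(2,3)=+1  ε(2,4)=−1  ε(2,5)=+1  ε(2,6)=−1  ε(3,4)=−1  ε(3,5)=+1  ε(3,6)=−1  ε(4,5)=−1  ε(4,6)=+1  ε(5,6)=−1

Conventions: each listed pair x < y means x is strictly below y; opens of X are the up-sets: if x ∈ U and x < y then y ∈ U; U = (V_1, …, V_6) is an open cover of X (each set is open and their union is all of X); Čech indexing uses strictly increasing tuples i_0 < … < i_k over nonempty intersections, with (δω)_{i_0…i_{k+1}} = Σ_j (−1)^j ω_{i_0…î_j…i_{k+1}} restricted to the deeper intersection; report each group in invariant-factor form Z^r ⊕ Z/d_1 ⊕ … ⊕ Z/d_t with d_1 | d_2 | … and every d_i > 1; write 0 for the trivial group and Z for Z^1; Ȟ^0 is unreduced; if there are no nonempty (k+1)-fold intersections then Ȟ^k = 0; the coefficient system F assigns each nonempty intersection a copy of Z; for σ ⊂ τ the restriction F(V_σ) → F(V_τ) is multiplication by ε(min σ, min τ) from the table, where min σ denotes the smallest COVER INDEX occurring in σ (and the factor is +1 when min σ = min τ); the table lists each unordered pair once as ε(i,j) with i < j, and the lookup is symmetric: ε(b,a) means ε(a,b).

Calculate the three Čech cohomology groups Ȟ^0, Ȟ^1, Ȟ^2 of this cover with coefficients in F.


Ȟ^0 = Z, Ȟ^1 = 0 and Ȟ^2 = Z/2

nonempty intersections:
  V12={q13,q31,q36} V13={q7,q20,q31} V14={q7,q28,q33} V15={q16,q22,q26,q33} V16={q12,q22,q32,q36} V23={q5,q19,q31} V24={q4,q9,q23} V25={q19,q23,q24} V26={q4,q8,q21,q36} V34={q3,q7,q18} V35={q1,q19,q25} V36={q3,q10,q25} V45={q23,q27,q33} V46={q3,q4,q11} V56={q22,q25,q34}
  V123={q31} V126={q36} V134={q7} V145={q33} V156={q22} V235={q19} V245={q23} V246={q4} V346={q3} V356={q25}
C dims 6,15,10; δ0: rk 5, SNF 1^5; δ1: rk 10, SNF 1^9·2
Ȟ^0: (6−5)−0=1 ⇒ Z
Ȟ^1: (15−10)−5=0 ⇒ 0
Ȟ^2: (10−0)−10=0 plus torsion [2] ⇒ Z/2
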